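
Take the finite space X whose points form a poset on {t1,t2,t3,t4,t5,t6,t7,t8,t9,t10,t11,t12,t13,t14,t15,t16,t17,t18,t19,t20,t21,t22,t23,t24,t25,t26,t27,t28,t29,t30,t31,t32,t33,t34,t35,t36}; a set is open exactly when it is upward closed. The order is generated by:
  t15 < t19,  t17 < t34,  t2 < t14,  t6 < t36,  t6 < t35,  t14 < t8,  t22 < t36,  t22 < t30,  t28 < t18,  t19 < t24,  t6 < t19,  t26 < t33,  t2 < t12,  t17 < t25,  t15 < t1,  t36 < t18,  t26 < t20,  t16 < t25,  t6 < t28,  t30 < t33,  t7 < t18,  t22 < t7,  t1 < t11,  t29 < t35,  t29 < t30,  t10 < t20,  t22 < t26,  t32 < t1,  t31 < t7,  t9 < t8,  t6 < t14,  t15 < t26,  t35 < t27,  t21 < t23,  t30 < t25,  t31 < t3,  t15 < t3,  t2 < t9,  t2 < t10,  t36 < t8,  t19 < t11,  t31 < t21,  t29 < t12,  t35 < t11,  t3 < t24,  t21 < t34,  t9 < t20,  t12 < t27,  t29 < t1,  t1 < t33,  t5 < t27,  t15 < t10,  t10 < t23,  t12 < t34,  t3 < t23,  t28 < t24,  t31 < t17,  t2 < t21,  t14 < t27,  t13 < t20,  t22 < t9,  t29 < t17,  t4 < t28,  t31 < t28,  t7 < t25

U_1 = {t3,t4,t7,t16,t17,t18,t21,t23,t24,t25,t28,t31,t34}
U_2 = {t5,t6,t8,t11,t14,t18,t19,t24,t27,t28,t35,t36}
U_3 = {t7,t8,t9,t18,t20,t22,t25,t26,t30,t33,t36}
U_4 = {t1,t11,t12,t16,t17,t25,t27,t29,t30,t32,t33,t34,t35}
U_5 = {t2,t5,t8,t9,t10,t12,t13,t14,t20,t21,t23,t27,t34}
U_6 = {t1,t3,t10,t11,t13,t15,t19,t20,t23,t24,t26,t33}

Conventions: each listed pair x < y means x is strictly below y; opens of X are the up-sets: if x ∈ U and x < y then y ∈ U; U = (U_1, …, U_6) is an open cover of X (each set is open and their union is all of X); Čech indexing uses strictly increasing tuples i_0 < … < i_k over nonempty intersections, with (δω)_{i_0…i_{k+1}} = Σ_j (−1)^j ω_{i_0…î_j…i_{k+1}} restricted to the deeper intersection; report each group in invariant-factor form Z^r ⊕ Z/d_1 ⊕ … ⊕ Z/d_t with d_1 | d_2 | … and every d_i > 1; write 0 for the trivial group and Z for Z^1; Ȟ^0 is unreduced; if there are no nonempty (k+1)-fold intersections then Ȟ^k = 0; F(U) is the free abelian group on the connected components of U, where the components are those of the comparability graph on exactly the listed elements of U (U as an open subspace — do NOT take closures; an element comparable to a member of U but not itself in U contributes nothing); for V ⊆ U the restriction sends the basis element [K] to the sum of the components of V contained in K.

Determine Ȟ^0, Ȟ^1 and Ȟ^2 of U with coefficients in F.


nonempty overlaps:
  U12={t18,t24,t28} U13={t7,t18,t25} U14={t16,t17,t25,t34} U15={t21,t23,t34} U16={t3,t23,t24} U23={t8,t18,t36} U24={t11,t27,t35} U25={t5,t8,t14,t27} U26={t11,t19,t24} U34={t25,t30,t33} U35={t8,t9,t20} U36={t20,t26,t33} U45={t12,t27,t34} U46={t1,t11,t33} U56={t10,t13,t20,t23}
  U123={t18} U126={t24} U134={t25} U145={t34} U156={t23} U235={t8} U245={t27} U246={t11} U346={t33} U356={t20}
components per intersection:
  U1: {t3,t4,t7,t16,t17,t18,t21,t23,t24,t25,t28,t31,t34}
  U2: {t5,t6,t8,t11,t14,t18,t19,t24,t27,t28,t35,t36}
  U3: {t7,t8,t9,t18,t20,t22,t25,t26,t30,t33,t36}
  U4: {t1,t11,t12,t16,t17,t25,t27,t29,t30,t32,t33,t34,t35}
  U5: {t2,t5,t8,t9,t10,t12,t13,t14,t20,t21,t23,t27,t34}
  U6: {t1,t3,t10,t11,t13,t15,t19,t20,t23,t24,t26,t33}
  U12: {t18,t24,t28}
  U13: {t7,t18,t25}
  U14: {t16,t17,t25,t34}
  U15: {t21,t23,t34}
  U16: {t3,t23,t24}
  U23: {t8,t18,t36}
  U24: {t11,t27,t35}
  U25: {t5,t8,t14,t27}
  U26: {t11,t19,t24}
  U34: {t25,t30,t33}
  U35: {t8,t9,t20}
  U36: {t20,t26,t33}
  U45: {t12,t27,t34}
  U46: {t1,t11,t33}
  U56: {t10,t13,t20,t23}
  U123: {t18}
  U126: {t24}
  U134: {t25}
  U145: {t34}
  U156: {t23}
  U235: {t8}
  U245: {t27}
  U246: {t11}
  U346: {t33}
  U356: {t20}
C dims 6,15,10; δ0: rk 5, SNF 1^5; δ1: rk 10, SNF 1^9·2
degree 0: 6−5−0 = 1 → Ȟ^0 ≅ Z
degree 1: 15−10−5 = 0 → Ȟ^1 ≅ 0
degree 2: 10−0−10 = 0 plus torsion [2] → Ȟ^2 ≅ Z/2

Ȟ^0 ≅ Z, Ȟ^1 ≅ 0, Ȟ^2 ≅ Z/2


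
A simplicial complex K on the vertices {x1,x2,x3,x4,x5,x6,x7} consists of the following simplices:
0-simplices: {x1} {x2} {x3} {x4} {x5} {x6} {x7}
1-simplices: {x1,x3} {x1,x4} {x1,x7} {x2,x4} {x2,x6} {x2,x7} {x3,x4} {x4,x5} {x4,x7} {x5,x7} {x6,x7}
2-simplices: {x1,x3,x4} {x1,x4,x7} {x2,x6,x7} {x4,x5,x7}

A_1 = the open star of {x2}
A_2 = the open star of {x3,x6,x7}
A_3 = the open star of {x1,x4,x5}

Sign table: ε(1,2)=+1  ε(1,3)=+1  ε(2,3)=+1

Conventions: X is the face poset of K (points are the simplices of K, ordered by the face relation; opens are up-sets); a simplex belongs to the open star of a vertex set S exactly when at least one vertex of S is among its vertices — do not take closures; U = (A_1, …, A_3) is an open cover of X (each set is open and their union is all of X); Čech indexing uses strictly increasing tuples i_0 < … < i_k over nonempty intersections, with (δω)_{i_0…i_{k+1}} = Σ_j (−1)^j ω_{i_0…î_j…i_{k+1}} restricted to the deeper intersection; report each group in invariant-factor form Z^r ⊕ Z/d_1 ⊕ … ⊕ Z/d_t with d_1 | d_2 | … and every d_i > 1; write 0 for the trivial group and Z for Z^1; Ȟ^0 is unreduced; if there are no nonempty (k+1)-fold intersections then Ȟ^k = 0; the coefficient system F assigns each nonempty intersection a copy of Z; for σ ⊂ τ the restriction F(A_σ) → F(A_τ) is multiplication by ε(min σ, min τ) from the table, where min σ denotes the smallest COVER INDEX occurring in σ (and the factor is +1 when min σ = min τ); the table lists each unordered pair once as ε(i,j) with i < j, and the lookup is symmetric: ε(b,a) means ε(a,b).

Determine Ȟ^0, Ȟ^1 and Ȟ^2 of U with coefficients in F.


nerve of the cover:
  A1={{x2},{x2,x4},{x2,x6},{x2,x7},{x2,x6,x7}} A2={{x3},{x6},{x7},{x1,x3},{x1,x7},{x2,x6},{x2,x7},{x3,x4},{x4,x7},{x5,x7},{x6,x7},{x1,x3,x4},{x1,x4,x7},{x2,x6,x7},{x4,x5,x7}} A3={{x1},{x4},{x5},{x1,x3},{x1,x4},{x1,x7},{x2,x4},{x3,x4},{x4,x5},{x4,x7},{x5,x7},{x1,x3,x4},{x1,x4,x7},{x4,x5,x7}}
  A12={{x2,x6},{x2,x7},{x2,x6,x7}} A13={{x2,x4}} A23={{x1,x3},{x1,x7},{x3,x4},{x4,x7},{x5,x7},{x1,x3,x4},{x1,x4,x7},{x4,x5,x7}}
C dims 3,3; δ0: rk 2, SNF 1^2
Ȟ^0 = (3 − 2) − 0 = 1, so Ȟ^0 ≅ Z
Ȟ^1 = (3 − 0) − 2 = 1, so Ȟ^1 ≅ Z
Ȟ^2 = (0 − 0) − 0 = 0, so Ȟ^2 ≅ 0

Ȟ^0 ≅ Z, Ȟ^1 ≅ Z, Ȟ^2 ≅ 0


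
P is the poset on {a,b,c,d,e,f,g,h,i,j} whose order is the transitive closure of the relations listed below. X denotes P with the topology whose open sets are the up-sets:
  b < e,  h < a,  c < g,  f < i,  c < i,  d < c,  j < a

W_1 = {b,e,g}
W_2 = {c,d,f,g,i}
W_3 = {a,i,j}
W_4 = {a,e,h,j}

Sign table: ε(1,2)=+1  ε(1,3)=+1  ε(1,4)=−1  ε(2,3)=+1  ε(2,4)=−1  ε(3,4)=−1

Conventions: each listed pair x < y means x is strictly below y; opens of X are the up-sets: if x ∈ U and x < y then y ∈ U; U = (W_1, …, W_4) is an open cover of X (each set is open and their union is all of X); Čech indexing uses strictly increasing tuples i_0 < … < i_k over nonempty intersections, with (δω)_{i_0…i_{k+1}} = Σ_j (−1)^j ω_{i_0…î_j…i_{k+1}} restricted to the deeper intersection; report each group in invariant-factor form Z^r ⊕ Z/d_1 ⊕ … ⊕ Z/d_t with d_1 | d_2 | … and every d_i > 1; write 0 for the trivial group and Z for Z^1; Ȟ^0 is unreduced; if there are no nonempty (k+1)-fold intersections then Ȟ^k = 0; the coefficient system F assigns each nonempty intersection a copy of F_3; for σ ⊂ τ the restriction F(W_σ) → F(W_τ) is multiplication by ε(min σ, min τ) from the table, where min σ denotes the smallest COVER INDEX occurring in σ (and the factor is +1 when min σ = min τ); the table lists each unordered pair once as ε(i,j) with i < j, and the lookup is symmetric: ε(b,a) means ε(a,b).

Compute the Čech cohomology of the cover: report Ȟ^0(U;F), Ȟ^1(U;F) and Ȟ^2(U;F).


Ȟ^0 = Z/3, Ȟ^1 = Z/3 and Ȟ^2 = 0

cover nerve:
  W12={g} W14={e} W23={i} W34={a,j}
C dims 4,4; δ0: rk_F3 3
Ȟ^0: (4−3)−0=1 ⇒ Z/3
Ȟ^1: (4−0)−3=1 ⇒ Z/3
Ȟ^2: (0−0)−0=0 ⇒ 0


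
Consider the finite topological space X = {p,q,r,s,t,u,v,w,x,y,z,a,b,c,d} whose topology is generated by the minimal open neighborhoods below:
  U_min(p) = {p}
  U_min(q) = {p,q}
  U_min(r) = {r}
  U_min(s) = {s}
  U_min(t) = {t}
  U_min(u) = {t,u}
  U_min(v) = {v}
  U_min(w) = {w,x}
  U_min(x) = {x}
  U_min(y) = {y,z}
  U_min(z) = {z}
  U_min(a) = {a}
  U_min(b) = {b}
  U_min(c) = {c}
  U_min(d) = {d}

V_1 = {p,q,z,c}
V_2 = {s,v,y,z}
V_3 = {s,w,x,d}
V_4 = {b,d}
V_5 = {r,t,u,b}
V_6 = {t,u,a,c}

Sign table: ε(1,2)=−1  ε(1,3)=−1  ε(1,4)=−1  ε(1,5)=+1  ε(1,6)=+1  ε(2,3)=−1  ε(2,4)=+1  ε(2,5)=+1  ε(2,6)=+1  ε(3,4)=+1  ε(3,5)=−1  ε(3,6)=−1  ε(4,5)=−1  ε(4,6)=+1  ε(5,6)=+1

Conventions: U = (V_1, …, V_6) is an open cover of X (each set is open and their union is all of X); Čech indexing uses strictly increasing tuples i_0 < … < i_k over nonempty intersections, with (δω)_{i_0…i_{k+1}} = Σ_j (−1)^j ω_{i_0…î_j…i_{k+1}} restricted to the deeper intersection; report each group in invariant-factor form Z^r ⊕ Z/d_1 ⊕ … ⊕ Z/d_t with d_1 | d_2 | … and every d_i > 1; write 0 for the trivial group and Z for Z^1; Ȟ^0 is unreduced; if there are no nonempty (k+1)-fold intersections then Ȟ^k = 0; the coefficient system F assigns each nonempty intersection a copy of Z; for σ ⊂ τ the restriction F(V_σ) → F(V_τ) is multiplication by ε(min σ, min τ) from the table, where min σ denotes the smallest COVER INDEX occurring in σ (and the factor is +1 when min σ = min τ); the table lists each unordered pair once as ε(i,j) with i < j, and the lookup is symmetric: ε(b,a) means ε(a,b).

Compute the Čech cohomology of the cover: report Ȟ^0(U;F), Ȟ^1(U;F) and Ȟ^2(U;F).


nerve of the cover:
  V12={z} V16={c} V23={s} V34={d} V45={b} V56={t,u}
C dims 6,6; δ0: rk 6, SNF 1^5·2
Ȟ^0 = (6 − 6) − 0 = 0, so Ȟ^0 ≅ 0
Ȟ^1 = (6 − 0) − 6 = 0 plus torsion [2], so Ȟ^1 ≅ Z/2
Ȟ^2 = (0 − 0) − 0 = 0, so Ȟ^2 ≅ 0

Ȟ^0(U;F) ≅ 0,  Ȟ^1(U;F) ≅ Z/2,  Ȟ^2(U;F) ≅ 0


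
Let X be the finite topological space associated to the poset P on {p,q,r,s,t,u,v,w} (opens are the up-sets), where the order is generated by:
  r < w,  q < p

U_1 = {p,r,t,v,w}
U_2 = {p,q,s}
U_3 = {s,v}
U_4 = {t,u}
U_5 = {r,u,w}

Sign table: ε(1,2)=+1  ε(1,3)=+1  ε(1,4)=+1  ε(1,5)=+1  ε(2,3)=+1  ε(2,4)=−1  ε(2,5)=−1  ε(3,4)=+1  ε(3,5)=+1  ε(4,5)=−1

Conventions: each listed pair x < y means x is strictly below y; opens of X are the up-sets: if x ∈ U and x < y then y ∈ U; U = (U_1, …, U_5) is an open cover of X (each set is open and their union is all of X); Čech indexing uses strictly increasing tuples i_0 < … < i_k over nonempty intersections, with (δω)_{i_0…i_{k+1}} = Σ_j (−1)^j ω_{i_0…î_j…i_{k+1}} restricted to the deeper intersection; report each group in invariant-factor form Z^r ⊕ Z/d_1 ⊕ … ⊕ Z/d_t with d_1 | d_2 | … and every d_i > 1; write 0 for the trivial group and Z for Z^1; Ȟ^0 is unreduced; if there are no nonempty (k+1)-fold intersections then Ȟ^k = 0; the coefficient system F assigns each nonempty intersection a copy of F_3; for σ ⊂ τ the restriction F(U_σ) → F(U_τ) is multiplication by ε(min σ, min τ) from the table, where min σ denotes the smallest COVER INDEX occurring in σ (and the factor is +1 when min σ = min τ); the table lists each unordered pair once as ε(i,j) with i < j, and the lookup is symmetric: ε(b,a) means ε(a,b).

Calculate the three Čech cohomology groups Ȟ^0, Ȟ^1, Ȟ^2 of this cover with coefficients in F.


nerve simplices:
  U12={p} U13={v} U14={t} U15={r,w} U23={s} U45={u}
C dims 5,6; δ0: rk_F3 5
degree 0: 5−5−0 = 0 → Ȟ^0 ≅ 0
degree 1: 6−0−5 = 1 → Ȟ^1 ≅ Z/3
degree 2: 0−0−0 = 0 → Ȟ^2 ≅ 0

Ȟ^0 = 0; Ȟ^1 = Z/3; Ȟ^2 = 0


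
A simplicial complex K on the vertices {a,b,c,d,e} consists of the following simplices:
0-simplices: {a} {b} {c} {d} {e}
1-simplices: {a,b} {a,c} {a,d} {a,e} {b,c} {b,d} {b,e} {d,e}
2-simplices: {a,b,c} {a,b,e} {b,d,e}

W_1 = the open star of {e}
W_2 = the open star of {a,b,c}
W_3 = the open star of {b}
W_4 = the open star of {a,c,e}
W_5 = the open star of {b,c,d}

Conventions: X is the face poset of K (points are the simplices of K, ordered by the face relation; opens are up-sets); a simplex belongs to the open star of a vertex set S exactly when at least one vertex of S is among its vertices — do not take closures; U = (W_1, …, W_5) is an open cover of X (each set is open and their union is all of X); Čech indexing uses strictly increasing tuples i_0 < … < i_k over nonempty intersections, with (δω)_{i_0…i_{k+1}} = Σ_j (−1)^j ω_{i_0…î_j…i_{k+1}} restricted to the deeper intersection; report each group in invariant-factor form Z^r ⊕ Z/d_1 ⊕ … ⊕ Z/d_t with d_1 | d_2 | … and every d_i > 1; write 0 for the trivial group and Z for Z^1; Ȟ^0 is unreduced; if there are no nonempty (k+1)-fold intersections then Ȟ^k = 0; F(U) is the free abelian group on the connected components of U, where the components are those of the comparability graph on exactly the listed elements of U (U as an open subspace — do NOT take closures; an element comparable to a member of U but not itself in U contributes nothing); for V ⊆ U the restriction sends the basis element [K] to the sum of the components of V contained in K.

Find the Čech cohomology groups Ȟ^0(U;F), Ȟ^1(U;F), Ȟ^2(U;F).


cover nerve:
  W1={{e},{a,e},{b,e},{d,e},{a,b,e},{b,d,e}} W2={{a},{b},{c},{a,b},{a,c},{a,d},{a,e},{b,c},{b,d},{b,e},{a,b,c},{a,b,e},{b,d,e}} W3={{b},{a,b},{b,c},{b,d},{b,e},{a,b,c},{a,b,e},{b,d,e}} W4={{a},{c},{e},{a,b},{a,c},{a,d},{a,e},{b,c},{b,e},{d,e},{a,b,c},{a,b,e},{b,d,e}} W5={{b},{c},{d},{a,b},{a,c},{a,d},{b,c},{b,d},{b,e},{d,e},{a,b,c},{a,b,e},{b,d,e}}
  W12={{a,e},{b,e},{a,b,e},{b,d,e}} W13={{b,e},{a,b,e},{b,d,e}} W14={{e},{a,e},{b,e},{d,e},{a,b,e},{b,d,e}} W15={{b,e},{d,e},{a,b,e},{b,d,e}} W23={{b},{a,b},{b,c},{b,d},{b,e},{a,b,c},{a,b,e},{b,d,e}} W24={{a},{c},{a,b},{a,c},{a,d},{a,e},{b,c},{b,e},{a,b,c},{a,b,e},{b,d,e}} W25={{b},{c},{a,b},{a,c},{a,d},{b,c},{b,d},{b,e},{a,b,c},{a,b,e},{b,d,e}} W34={{a,b},{b,c},{b,e},{a,b,c},{a,b,e},{b,d,e}} W35={{b},{a,b},{b,c},{b,d},{b,e},{a,b,c},{a,b,e},{b,d,e}} W45={{c},{a,b},{a,c},{a,d},{b,c},{b,e},{d,e},{a,b,c},{a,b,e},{b,d,e}}
  W123={{b,e},{a,b,e},{b,d,e}} W124={{a,e},{b,e},{a,b,e},{b,d,e}} W125={{b,e},{a,b,e},{b,d,e}} W134={{b,e},{a,b,e},{b,d,e}} W135={{b,e},{a,b,e},{b,d,e}} W145={{b,e},{d,e},{a,b,e},{b,d,e}} W234={{a,b},{b,c},{b,e},{a,b,c},{a,b,e},{b,d,e}} W235={{b},{a,b},{b,c},{b,d},{b,e},{a,b,c},{a,b,e},{b,d,e}} W245={{c},{a,b},{a,c},{a,d},{b,c},{b,e},{a,b,c},{a,b,e},{b,d,e}} W345={{a,b},{b,c},{b,e},{a,b,c},{a,b,e},{b,d,e}}
  W1234={{b,e},{a,b,e},{b,d,e}} W1235={{b,e},{a,b,e},{b,d,e}} W1245={{b,e},{a,b,e},{b,d,e}} W1345={{b,e},{a,b,e},{b,d,e}} W2345={{a,b},{b,c},{b,e},{a,b,c},{a,b,e},{b,d,e}}
  W12345={{b,e},{a,b,e},{b,d,e}}
components per intersection:
  W1: {{e},{a,e},{b,e},{d,e},{a,b,e},{b,d,e}}
  W2: {{a},{b},{c},{a,b},{a,c},{a,d},{a,e},{b,c},{b,d},{b,e},{a,b,c},{a,b,e},{b,d,e}}
  W3: {{b},{a,b},{b,c},{b,d},{b,e},{a,b,c},{a,b,e},{b,d,e}}
  W4: {{a},{c},{e},{a,b},{a,c},{a,d},{a,e},{b,c},{b,e},{d,e},{a,b,c},{a,b,e},{b,d,e}}
  W5: {{b},{c},{d},{a,b},{a,c},{a,d},{b,c},{b,d},{b,e},{d,e},{a,b,c},{a,b,e},{b,d,e}}
  W12: {{a,e},{b,e},{a,b,e},{b,d,e}}
  W13: {{b,e},{a,b,e},{b,d,e}}
  W14: {{e},{a,e},{b,e},{d,e},{a,b,e},{b,d,e}}
  W15: {{b,e},{d,e},{a,b,e},{b,d,e}}
  W23: {{b},{a,b},{b,c},{b,d},{b,e},{a,b,c},{a,b,e},{b,d,e}}
  W24: {{a},{c},{a,b},{a,c},{a,d},{a,e},{b,c},{b,e},{a,b,c},{a,b,e},{b,d,e}}
  W25: {{b},{c},{a,b},{a,c},{b,c},{b,d},{b,e},{a,b,c},{a,b,e},{b,d,e}} {{a,d}}
  W34: {{a,b},{b,c},{b,e},{a,b,c},{a,b,e},{b,d,e}}
  W35: {{b},{a,b},{b,c},{b,d},{b,e},{a,b,c},{a,b,e},{b,d,e}}
  W45: {{c},{a,b},{a,c},{b,c},{b,e},{d,e},{a,b,c},{a,b,e},{b,d,e}} {{a,d}}
  W123: {{b,e},{a,b,e},{b,d,e}}
  W124: {{a,e},{b,e},{a,b,e},{b,d,e}}
  W125: {{b,e},{a,b,e},{b,d,e}}
  W134: {{b,e},{a,b,e},{b,d,e}}
  W135: {{b,e},{a,b,e},{b,d,e}}
  W145: {{b,e},{d,e},{a,b,e},{b,d,e}}
  W234: {{a,b},{b,c},{b,e},{a,b,c},{a,b,e},{b,d,e}}
  W235: {{b},{a,b},{b,c},{b,d},{b,e},{a,b,c},{a,b,e},{b,d,e}}
  W245: {{c},{a,b},{a,c},{b,c},{b,e},{a,b,c},{a,b,e},{b,d,e}} {{a,d}}
  W345: {{a,b},{b,c},{b,e},{a,b,c},{a,b,e},{b,d,e}}
  W1234: {{b,e},{a,b,e},{b,d,e}}
  W1235: {{b,e},{a,b,e},{b,d,e}}
  W1245: {{b,e},{a,b,e},{b,d,e}}
  W1345: {{b,e},{a,b,e},{b,d,e}}
  W2345: {{a,b},{b,c},{b,e},{a,b,c},{a,b,e},{b,d,e}}
  W12345: {{b,e},{a,b,e},{b,d,e}}
C dims 5,12,11,5; δ0: rk 4, SNF 1^4; δ1: rk 7, SNF 1^7; δ2: rk 4, SNF 1^4
Ȟ^0: (5−4)−0=1 ⇒ Z
Ȟ^1: (12−7)−4=1 ⇒ Z
Ȟ^2: (11−4)−7=0 ⇒ 0

Ȟ^0 ≅ Z; Ȟ^1 ≅ Z; Ȟ^2 ≅ 0


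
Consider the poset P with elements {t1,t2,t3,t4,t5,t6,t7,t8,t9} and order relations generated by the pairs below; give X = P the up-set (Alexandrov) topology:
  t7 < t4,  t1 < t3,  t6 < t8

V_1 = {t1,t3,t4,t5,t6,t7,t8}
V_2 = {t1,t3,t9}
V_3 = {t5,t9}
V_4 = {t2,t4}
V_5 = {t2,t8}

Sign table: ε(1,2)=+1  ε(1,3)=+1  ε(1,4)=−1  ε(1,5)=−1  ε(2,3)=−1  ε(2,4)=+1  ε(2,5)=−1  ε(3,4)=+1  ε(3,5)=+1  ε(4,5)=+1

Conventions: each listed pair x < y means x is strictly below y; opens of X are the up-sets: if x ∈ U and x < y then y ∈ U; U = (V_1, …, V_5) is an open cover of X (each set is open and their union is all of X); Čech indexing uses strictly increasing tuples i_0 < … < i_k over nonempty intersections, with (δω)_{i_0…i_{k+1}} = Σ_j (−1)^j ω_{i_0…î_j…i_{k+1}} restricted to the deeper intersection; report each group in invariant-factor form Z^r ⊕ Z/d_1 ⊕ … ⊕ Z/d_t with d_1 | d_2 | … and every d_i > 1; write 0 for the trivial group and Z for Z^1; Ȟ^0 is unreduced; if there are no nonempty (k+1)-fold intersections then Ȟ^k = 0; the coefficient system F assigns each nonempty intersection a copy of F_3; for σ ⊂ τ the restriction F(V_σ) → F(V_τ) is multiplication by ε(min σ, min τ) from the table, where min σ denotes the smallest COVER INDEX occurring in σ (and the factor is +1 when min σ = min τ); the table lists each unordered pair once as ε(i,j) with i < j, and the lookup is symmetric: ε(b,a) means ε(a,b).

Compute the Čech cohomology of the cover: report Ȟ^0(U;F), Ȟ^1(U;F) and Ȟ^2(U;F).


Ȟ^0(U;F) ≅ 0,  Ȟ^1(U;F) ≅ Z/3,  Ȟ^2(U;F) ≅ 0

cover nerve:
  V12={t1,t3} V13={t5} V14={t4} V15={t8} V23={t9} V45={t2}
C dims 5,6; δ0: rk_F3 5
Ȟ^0: (5−5)−0=0 ⇒ 0
Ȟ^1: (6−0)−5=1 ⇒ Z/3
Ȟ^2: (0−0)−0=0 ⇒ 0


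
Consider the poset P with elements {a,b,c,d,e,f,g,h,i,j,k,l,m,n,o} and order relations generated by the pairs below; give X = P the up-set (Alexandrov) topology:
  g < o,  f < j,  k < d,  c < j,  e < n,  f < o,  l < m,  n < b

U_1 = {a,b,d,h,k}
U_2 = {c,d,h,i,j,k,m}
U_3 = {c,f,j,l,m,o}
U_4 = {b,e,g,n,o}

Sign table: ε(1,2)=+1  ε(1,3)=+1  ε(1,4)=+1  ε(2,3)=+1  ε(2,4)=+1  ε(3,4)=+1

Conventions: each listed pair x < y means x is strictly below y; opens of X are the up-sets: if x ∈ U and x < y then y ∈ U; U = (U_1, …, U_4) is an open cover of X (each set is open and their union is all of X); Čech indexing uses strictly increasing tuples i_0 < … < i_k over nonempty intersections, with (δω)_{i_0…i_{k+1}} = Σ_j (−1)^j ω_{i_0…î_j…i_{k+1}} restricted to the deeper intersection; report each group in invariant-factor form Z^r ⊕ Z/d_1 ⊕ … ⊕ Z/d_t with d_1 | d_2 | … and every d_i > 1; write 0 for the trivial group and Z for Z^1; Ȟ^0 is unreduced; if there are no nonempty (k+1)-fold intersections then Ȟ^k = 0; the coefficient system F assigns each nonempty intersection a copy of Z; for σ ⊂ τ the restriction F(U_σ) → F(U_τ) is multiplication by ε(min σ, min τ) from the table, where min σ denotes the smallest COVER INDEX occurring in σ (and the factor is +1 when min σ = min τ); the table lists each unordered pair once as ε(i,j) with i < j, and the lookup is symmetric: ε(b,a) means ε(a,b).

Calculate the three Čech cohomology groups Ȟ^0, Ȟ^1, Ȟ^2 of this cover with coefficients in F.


nerve of the cover:
  U12={d,h,k} U14={b} U23={c,j,m} U34={o}
C dims 4,4; δ0: rk 3, SNF 1^3
Ȟ^0 = (4 − 3) − 0 = 1, so Ȟ^0 ≅ Z
Ȟ^1 = (4 − 0) − 3 = 1, so Ȟ^1 ≅ Z
Ȟ^2 = (0 − 0) − 0 = 0, so Ȟ^2 ≅ 0

Ȟ^0 ≅ Z, Ȟ^1 ≅ Z and Ȟ^2 ≅ 0


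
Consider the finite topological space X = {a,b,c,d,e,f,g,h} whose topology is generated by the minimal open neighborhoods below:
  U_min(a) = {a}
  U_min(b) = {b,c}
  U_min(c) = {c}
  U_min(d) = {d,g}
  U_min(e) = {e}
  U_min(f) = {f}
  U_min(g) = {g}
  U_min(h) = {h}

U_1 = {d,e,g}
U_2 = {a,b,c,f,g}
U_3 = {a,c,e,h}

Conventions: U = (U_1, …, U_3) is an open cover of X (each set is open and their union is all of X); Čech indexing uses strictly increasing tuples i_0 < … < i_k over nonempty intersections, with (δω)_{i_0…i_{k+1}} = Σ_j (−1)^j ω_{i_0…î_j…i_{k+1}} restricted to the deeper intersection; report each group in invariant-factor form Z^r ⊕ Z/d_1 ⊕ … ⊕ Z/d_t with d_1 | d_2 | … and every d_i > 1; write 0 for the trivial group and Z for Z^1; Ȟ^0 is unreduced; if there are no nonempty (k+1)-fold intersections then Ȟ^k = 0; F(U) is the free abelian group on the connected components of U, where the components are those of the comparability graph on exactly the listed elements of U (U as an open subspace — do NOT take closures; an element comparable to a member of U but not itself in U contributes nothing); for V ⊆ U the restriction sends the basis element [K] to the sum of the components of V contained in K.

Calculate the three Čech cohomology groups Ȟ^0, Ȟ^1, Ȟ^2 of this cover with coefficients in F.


Ȟ^0(U;F) ≅ Z^6, Ȟ^1(U;F) ≅ 0, Ȟ^2(U;F) ≅ 0

intersection data:
  U12={g} U13={e} U23={a,c}
components per intersection:
  U1: {d,g} {e}
  U2: {a} {b,c} {f} {g}
  U3: {a} {c} {e} {h}
  U12: {g}
  U13: {e}
  U23: {a} {c}
C dims 10,4; δ0: rk 4, SNF 1^4
Ȟ^0 = (10 − 4) − 0 = 6, so Ȟ^0 ≅ Z^6
Ȟ^1 = (4 − 0) − 4 = 0, so Ȟ^1 ≅ 0
Ȟ^2 = (0 − 0) − 0 = 0, so Ȟ^2 ≅ 0


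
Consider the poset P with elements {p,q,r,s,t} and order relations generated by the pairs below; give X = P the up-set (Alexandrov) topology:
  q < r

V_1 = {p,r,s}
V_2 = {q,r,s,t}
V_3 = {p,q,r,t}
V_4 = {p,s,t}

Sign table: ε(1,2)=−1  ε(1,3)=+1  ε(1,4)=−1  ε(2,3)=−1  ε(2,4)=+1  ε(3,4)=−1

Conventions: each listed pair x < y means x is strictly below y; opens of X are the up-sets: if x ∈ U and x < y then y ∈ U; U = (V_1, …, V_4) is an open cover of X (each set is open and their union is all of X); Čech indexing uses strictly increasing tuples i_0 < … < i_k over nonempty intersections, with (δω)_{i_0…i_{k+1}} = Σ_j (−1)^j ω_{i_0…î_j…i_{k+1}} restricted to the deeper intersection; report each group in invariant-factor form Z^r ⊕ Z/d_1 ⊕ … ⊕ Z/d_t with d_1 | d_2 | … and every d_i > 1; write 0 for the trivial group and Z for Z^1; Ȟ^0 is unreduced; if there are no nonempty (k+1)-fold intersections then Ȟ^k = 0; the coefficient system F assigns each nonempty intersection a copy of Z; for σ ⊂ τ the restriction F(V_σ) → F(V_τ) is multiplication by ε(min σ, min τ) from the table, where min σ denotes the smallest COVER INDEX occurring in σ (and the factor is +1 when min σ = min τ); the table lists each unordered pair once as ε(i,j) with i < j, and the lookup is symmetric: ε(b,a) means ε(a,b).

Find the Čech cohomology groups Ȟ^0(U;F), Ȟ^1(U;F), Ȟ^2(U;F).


Ȟ^0 ≅ Z; Ȟ^1 ≅ 0; Ȟ^2 ≅ Z

cover nerve:
  V12={r,s} V13={p,r} V14={p,s} V23={q,r,t} V24={s,t} V34={p,t}
  V123={r} V124={s} V134={p} V234={t}
C dims 4,6,4; δ0: rk 3, SNF 1^3; δ1: rk 3, SNF 1^3
Ȟ^0: (4−3)−0=1 ⇒ Z
Ȟ^1: (6−3)−3=0 ⇒ 0
Ȟ^2: (4−0)−3=1 ⇒ Z


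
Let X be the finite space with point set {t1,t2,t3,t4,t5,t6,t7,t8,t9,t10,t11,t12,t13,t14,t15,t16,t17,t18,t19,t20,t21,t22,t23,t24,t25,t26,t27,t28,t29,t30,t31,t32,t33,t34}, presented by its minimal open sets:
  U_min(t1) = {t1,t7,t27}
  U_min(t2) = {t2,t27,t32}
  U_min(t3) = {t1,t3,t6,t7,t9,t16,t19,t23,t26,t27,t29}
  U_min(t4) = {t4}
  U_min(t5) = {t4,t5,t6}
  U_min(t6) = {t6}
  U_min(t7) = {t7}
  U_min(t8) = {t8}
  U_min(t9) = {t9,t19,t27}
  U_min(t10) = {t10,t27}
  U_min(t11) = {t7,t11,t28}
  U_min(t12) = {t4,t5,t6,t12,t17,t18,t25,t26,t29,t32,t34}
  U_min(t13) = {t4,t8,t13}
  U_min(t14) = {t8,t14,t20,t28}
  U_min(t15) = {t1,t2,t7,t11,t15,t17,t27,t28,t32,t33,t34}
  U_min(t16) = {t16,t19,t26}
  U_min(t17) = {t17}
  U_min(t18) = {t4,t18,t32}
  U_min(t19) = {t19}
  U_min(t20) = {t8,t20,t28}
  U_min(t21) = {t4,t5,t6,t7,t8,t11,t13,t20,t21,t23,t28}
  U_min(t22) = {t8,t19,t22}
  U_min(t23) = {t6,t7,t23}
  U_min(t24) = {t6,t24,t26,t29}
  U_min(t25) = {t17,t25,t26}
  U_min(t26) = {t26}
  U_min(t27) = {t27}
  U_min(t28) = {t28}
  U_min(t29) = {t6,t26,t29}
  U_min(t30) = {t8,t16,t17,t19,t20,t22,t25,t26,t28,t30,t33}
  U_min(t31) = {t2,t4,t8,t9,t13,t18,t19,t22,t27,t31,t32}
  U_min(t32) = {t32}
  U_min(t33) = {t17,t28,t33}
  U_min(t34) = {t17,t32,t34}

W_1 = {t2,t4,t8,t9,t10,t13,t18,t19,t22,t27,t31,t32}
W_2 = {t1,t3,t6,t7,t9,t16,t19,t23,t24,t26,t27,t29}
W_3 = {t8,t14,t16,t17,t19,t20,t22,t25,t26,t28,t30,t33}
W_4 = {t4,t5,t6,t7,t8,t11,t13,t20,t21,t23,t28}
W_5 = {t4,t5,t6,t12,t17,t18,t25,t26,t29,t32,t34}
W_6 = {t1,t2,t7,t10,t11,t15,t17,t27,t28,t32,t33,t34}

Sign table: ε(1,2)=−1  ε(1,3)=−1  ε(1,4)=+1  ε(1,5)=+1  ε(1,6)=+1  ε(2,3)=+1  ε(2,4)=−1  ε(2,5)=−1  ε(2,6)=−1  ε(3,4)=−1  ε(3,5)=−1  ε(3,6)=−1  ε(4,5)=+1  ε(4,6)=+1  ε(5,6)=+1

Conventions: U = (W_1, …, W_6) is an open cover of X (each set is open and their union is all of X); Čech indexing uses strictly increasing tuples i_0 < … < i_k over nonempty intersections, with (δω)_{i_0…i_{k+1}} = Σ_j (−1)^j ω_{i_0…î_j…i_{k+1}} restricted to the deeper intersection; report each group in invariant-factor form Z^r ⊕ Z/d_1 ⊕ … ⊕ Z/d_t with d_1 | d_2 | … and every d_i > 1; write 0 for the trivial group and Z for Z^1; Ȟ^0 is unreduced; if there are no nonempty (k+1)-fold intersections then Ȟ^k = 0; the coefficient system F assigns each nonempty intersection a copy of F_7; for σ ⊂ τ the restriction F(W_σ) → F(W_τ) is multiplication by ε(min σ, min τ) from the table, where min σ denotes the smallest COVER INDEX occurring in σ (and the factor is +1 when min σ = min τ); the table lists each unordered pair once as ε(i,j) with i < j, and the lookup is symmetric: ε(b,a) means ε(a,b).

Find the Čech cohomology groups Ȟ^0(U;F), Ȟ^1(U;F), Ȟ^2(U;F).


nerve of the cover:
  W12={t9,t19,t27} W13={t8,t19,t22} W14={t4,t8,t13} W15={t4,t18,t32} W16={t2,t10,t27,t32} W23={t16,t19,t26} W24={t6,t7,t23} W25={t6,t26,t29} W26={t1,t7,t27} W34={t8,t20,t28} W35={t17,t25,t26} W36={t17,t28,t33} W45={t4,t5,t6} W46={t7,t11,t28} W56={t17,t32,t34}
  W123={t19} W126={t27} W134={t8} W145={t4} W156={t32} W235={t26} W245={t6} W246={t7} W346={t28} W356={t17}
C dims 6,15,10; δ0: rk_F7 5; δ1: rk_F7 10
Ȟ^0 = (6 − 5) − 0 = 1, so Ȟ^0 ≅ Z/7
Ȟ^1 = (15 − 10) − 5 = 0, so Ȟ^1 ≅ 0
Ȟ^2 = (10 − 0) − 10 = 0, so Ȟ^2 ≅ 0

Ȟ^0 ≅ Z/7, Ȟ^1 ≅ 0, Ȟ^2 ≅ 0


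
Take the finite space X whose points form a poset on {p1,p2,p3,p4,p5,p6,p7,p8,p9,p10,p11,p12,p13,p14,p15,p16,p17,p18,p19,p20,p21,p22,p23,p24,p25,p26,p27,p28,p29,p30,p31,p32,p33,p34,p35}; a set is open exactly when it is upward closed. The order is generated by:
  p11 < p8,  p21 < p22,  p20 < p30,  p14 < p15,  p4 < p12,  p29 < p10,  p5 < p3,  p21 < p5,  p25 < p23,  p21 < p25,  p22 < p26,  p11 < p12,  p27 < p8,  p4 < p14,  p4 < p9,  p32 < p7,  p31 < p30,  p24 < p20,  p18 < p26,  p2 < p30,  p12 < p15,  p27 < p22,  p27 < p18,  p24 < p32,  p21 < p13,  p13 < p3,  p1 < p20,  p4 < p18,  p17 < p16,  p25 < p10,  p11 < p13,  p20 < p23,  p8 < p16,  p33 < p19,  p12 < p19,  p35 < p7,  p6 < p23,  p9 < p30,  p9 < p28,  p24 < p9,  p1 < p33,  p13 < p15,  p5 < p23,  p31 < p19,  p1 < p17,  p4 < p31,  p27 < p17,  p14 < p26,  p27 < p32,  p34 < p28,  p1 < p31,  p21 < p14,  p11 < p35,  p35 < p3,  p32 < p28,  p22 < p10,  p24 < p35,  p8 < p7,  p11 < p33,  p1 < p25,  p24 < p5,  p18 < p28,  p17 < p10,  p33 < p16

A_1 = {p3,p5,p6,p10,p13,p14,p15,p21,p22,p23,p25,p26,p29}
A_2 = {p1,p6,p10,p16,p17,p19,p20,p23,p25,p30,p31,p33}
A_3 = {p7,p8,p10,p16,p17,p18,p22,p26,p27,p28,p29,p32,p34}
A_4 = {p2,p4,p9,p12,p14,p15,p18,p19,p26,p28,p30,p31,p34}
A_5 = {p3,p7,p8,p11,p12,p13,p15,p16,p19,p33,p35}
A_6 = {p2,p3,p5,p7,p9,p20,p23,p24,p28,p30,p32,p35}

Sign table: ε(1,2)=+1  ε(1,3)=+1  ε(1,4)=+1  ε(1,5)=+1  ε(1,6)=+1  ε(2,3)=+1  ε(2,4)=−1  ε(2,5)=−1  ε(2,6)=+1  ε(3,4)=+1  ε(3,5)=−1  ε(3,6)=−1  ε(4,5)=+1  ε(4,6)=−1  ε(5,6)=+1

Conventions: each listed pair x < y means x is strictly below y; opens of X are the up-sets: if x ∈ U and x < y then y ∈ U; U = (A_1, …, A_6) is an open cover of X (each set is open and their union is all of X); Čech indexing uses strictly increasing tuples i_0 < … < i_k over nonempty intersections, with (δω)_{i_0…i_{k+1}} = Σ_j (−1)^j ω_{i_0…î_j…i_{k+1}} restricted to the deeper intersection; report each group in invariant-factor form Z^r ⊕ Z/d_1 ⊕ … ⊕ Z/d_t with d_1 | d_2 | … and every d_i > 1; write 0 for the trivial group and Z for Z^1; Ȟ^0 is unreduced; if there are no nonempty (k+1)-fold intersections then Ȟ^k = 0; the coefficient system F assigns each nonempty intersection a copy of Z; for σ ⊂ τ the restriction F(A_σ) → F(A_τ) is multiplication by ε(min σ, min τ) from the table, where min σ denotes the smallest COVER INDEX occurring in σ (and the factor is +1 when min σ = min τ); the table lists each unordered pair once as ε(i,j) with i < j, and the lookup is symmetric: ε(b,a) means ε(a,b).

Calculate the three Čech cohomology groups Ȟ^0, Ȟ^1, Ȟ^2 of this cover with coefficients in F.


Ȟ^0 = 0,  Ȟ^1 = Z/2,  Ȟ^2 = Z

nonempty overlaps:
  A12={p6,p10,p23,p25} A13={p10,p22,p26,p29} A14={p14,p15,p26} A15={p3,p13,p15} A16={p3,p5,p23} A23={p10,p16,p17} A24={p19,p30,p31} A25={p16,p19,p33} A26={p20,p23,p30} A34={p18,p26,p28,p34} A35={p7,p8,p16} A36={p7,p28,p32} A45={p12,p15,p19} A46={p2,p9,p28,p30} A56={p3,p7,p35}
  A123={p10} A126={p23} A134={p26} A145={p15} A156={p3} A235={p16} A245={p19} A246={p30} A346={p28} A356={p7}
C dims 6,15,10; δ0: rk 6, SNF 1^5·2; δ1: rk 9, SNF 1^9
degree 0: 6−6−0 = 0 → Ȟ^0 ≅ 0
degree 1: 15−9−6 = 0 plus torsion [2] → Ȟ^1 ≅ Z/2
degree 2: 10−0−9 = 1 → Ȟ^2 ≅ Z


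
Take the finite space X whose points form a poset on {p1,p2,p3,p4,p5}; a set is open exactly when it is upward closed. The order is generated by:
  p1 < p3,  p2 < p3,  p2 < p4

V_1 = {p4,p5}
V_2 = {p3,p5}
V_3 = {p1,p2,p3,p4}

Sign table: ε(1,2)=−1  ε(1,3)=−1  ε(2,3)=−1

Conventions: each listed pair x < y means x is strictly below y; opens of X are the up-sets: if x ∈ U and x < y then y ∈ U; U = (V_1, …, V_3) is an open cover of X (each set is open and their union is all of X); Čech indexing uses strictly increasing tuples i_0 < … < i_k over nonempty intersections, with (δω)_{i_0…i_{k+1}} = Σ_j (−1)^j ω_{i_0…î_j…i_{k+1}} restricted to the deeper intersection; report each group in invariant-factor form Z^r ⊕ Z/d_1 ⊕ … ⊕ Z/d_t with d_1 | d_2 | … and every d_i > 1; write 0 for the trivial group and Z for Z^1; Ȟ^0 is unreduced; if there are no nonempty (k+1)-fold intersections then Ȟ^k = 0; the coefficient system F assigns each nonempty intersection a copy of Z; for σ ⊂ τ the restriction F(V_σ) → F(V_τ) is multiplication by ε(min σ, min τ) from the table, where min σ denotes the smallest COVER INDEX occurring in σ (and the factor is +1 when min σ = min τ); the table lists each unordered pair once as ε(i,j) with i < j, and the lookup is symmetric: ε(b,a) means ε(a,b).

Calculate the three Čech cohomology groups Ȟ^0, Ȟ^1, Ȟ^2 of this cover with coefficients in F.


nerve of the cover:
  V12={p5} V13={p4} V23={p3}
C dims 3,3; δ0: rk 3, SNF 1^2·2
Ȟ^0 = (3 − 3) − 0 = 0, so Ȟ^0 ≅ 0
Ȟ^1 = (3 − 0) − 3 = 0 plus torsion [2], so Ȟ^1 ≅ Z/2
Ȟ^2 = (0 − 0) − 0 = 0, so Ȟ^2 ≅ 0

Ȟ^0(U;F) ≅ 0, Ȟ^1(U;F) ≅ Z/2 and Ȟ^2(U;F) ≅ 0


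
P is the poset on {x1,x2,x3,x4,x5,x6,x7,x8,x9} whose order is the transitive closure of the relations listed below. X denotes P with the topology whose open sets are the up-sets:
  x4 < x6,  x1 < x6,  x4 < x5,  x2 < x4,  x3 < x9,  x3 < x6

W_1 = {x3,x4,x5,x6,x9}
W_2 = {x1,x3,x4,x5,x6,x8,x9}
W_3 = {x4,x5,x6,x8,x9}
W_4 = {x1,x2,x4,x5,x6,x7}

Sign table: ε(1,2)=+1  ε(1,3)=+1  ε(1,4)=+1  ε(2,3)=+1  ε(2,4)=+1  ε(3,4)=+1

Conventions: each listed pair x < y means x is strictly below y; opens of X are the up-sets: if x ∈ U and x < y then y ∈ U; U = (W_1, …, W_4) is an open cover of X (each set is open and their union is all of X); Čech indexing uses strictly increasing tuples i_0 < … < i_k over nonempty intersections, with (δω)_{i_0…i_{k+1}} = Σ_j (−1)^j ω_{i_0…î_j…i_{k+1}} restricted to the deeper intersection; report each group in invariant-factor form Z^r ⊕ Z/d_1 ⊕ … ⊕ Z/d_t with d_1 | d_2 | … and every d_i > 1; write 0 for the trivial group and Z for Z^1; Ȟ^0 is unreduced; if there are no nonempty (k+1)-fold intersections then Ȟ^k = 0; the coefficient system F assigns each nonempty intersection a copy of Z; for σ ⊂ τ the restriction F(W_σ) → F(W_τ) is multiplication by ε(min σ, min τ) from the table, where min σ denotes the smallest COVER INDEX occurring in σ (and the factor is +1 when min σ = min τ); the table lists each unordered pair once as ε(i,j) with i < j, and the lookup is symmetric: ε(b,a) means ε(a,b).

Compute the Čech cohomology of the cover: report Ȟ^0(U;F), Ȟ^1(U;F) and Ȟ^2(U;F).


nonempty intersections:
  W12={x3,x4,x5,x6,x9} W13={x4,x5,x6,x9} W14={x4,x5,x6} W23={x4,x5,x6,x8,x9} W24={x1,x4,x5,x6} W34={x4,x5,x6}
  W123={x4,x5,x6,x9} W124={x4,x5,x6} W134={x4,x5,x6} W234={x4,x5,x6}
  W1234={x4,x5,x6}
C dims 4,6,4,1; δ0: rk 3, SNF 1^3; δ1: rk 3, SNF 1^3; δ2: rk 1, SNF 1^1
Ȟ^0: (4−3)−0=1 ⇒ Z
Ȟ^1: (6−3)−3=0 ⇒ 0
Ȟ^2: (4−1)−3=0 ⇒ 0

Ȟ^0 ≅ Z; Ȟ^1 ≅ 0; Ȟ^2 ≅ 0


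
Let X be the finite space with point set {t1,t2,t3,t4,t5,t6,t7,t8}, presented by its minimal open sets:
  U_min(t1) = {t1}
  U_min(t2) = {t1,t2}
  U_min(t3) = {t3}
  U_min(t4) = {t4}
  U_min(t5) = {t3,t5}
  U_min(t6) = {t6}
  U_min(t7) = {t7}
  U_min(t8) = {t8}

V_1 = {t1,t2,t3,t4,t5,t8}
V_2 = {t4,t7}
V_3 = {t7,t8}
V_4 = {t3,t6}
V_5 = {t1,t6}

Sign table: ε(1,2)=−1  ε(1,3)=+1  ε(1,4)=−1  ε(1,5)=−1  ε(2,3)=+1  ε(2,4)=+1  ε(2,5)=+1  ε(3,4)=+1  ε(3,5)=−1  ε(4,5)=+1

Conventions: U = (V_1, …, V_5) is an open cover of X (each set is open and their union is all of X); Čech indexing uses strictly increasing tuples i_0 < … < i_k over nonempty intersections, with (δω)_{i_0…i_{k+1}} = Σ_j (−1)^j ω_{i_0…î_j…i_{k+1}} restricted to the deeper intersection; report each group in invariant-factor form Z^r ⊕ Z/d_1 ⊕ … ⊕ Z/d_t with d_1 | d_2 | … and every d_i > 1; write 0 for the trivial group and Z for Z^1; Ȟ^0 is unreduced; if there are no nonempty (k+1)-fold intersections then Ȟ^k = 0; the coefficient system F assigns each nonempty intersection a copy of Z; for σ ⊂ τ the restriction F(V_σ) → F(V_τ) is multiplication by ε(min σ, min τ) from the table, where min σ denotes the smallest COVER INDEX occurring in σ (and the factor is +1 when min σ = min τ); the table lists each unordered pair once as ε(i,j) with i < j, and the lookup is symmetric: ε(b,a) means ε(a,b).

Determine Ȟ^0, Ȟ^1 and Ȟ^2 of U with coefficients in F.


Ȟ^0(U;F) ≅ 0,  Ȟ^1(U;F) ≅ Z ⊕ Z/2,  Ȟ^2(U;F) ≅ 0

nerve simplices:
  V12={t4} V13={t8} V14={t3} V15={t1} V23={t7} V45={t6}
C dims 5,6; δ0: rk 5, SNF 1^4·2
degree 0: 5−5−0 = 0 → Ȟ^0 ≅ 0
degree 1: 6−0−5 = 1 plus torsion [2] → Ȟ^1 ≅ Z ⊕ Z/2
degree 2: 0−0−0 = 0 → Ȟ^2 ≅ 0


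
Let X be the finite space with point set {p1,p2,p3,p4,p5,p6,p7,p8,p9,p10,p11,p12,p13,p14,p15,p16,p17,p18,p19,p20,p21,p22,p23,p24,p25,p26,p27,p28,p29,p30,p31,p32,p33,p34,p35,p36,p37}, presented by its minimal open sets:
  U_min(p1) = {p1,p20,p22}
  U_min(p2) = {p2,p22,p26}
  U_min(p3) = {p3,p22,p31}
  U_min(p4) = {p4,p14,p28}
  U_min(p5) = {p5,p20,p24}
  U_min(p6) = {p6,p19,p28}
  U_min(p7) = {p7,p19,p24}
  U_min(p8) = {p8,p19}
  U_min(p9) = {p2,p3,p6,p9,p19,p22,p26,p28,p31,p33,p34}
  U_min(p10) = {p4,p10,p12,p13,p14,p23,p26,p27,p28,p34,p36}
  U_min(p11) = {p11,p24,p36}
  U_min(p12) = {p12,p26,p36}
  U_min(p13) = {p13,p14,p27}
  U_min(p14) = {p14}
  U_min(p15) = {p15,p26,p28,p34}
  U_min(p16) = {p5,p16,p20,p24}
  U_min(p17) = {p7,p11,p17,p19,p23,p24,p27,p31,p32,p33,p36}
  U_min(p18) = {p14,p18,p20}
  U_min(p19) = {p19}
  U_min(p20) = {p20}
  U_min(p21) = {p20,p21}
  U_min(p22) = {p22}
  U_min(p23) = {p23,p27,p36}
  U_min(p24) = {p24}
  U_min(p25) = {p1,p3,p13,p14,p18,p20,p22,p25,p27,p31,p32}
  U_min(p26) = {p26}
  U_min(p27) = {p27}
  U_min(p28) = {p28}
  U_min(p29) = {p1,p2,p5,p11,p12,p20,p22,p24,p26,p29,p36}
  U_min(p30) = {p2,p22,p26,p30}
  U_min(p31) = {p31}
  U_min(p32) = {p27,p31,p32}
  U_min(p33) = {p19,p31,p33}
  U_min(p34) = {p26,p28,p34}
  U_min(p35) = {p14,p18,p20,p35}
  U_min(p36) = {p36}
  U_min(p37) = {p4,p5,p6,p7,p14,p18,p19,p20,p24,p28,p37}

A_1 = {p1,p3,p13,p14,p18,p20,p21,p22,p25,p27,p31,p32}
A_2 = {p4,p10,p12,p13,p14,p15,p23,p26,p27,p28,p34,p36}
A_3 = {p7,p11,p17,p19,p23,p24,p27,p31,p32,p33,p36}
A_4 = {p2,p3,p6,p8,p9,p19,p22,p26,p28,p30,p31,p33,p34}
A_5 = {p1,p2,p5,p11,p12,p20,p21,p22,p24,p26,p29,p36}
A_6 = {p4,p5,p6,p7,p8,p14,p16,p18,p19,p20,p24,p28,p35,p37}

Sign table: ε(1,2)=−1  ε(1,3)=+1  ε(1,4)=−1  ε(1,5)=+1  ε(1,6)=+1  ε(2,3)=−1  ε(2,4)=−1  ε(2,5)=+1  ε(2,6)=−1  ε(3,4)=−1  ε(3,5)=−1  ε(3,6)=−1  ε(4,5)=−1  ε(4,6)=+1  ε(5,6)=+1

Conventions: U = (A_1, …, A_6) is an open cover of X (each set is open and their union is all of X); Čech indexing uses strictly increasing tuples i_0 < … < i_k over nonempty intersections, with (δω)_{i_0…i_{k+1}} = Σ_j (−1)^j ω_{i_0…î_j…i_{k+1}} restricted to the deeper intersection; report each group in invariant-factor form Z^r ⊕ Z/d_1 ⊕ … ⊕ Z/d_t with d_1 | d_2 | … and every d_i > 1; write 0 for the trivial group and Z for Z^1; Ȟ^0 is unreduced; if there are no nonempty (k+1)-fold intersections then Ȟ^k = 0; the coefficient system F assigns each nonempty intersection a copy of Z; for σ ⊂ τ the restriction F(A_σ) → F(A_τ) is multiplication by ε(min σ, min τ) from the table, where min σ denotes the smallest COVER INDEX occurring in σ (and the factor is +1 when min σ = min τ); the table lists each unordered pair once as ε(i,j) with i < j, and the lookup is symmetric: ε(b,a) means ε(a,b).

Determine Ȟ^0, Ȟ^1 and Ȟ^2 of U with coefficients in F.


Ȟ^0 ≅ 0, Ȟ^1 ≅ Z/2, Ȟ^2 ≅ Z

nerve simplices:
  A12={p13,p14,p27} A13={p27,p31,p32} A14={p3,p22,p31} A15={p1,p20,p21,p22} A16={p14,p18,p20} A23={p23,p27,p36} A24={p26,p28,p34} A25={p12,p26,p36} A26={p4,p14,p28} A34={p19,p31,p33} A35={p11,p24,p36} A36={p7,p19,p24} A45={p2,p22,p26} A46={p6,p8,p19,p28} A56={p5,p20,p24}
  A123={p27} A126={p14} A134={p31} A145={p22} A156={p20} A235={p36} A245={p26} A246={p28} A346={p19} A356={p24}
C dims 6,15,10; δ0: rk 6, SNF 1^5·2; δ1: rk 9, SNF 1^9
degree 0: 6−6−0 = 0 → Ȟ^0 ≅ 0
degree 1: 15−9−6 = 0 plus torsion [2] → Ȟ^1 ≅ Z/2
degree 2: 10−0−9 = 1 → Ȟ^2 ≅ Z


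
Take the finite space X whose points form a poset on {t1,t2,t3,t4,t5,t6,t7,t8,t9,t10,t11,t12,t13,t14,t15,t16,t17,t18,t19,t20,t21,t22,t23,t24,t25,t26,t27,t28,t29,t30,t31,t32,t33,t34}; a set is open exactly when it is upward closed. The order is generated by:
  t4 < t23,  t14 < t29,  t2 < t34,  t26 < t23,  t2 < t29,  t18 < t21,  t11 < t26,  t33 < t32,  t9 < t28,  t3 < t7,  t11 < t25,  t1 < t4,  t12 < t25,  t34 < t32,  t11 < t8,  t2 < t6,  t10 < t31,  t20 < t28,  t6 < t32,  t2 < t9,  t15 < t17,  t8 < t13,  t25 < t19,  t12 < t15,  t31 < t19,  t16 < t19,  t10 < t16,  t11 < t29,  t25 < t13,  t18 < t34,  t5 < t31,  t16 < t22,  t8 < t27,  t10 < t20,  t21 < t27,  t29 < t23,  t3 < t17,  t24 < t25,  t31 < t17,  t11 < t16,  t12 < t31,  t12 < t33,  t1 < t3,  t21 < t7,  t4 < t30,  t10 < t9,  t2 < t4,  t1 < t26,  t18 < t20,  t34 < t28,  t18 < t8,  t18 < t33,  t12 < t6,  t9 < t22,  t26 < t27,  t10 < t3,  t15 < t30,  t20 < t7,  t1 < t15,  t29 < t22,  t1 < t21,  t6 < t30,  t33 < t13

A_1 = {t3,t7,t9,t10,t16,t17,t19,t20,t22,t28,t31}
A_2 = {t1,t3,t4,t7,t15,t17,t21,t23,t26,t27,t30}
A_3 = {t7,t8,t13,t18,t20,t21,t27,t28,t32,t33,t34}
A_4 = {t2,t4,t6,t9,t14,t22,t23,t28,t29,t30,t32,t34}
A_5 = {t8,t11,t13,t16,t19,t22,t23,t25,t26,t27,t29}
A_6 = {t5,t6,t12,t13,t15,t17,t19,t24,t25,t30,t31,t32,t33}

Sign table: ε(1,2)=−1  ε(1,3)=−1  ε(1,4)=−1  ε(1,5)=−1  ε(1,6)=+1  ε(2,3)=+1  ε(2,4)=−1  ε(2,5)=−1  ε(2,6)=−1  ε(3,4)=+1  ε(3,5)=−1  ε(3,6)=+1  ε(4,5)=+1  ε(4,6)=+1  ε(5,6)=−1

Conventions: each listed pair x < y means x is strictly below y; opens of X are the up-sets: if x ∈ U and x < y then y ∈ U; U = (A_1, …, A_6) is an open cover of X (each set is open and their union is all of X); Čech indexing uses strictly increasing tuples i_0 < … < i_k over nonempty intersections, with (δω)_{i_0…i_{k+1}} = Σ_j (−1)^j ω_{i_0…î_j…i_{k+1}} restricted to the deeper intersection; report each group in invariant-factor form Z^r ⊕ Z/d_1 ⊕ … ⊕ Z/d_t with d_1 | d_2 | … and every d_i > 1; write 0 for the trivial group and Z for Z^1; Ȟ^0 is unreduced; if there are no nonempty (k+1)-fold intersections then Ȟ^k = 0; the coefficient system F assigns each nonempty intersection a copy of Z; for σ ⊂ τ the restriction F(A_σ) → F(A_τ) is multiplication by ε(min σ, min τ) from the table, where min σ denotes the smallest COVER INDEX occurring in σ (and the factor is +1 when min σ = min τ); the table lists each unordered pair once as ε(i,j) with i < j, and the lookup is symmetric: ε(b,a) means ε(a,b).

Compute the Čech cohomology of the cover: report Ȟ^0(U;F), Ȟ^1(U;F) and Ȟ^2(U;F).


Ȟ^0(U;F) ≅ 0,  Ȟ^1(U;F) ≅ Z/2,  Ȟ^2(U;F) ≅ Z

nonempty intersections:
  A12={t3,t7,t17} A13={t7,t20,t28} A14={t9,t22,t28} A15={t16,t19,t22} A16={t17,t19,t31} A23={t7,t21,t27} A24={t4,t23,t30} A25={t23,t26,t27} A26={t15,t17,t30} A34={t28,t32,t34} A35={t8,t13,t27} A36={t13,t32,t33} A45={t22,t23,t29} A46={t6,t30,t32} A56={t13,t19,t25}
  A123={t7} A126={t17} A134={t28} A145={t22} A156={t19} A235={t27} A245={t23} A246={t30} A346={t32} A356={t13}
C dims 6,15,10; δ0: rk 6, SNF 1^5·2; δ1: rk 9, SNF 1^9
Ȟ^0: (6−6)−0=0 ⇒ 0
Ȟ^1: (15−9)−6=0 plus torsion [2] ⇒ Z/2
Ȟ^2: (10−0)−9=1 ⇒ Z
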